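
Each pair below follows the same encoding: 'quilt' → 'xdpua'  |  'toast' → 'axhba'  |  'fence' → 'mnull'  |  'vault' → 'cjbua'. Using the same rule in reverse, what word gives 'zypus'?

Shifts by position in quilt: pos 0: q→x (+7), pos 1: u→d (+9), pos 2: i→p (+7), pos 3: l→u (+9) — repeating every 2. The shifts repeat in a cycle of length 2: positions 0,1,… shift by +7, +9, then the pattern repeats.
Undoing it on zypus: z−7=s, y−9=p, p−7=i, u−9=l, s−7=l.

spill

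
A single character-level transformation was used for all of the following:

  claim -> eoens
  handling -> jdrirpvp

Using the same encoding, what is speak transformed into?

In claim: c→e is +2, l→o is +3, a→e is +4, i→n is +5 — the shift increases by 1 each position. The shift increases by 1 at each position, starting from +2: 2, 3, 4, ….
Applying it to speak: s+2=u, p+3=s, e+4=i, a+5=f, k+6=q.

usifq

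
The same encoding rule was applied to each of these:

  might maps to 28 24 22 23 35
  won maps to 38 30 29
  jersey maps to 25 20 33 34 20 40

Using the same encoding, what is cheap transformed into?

18 23 20 16 31

m is letter #13 and maps to 28: an offset of 15. The number is (letter's place in the alphabet, a=1) + 15.
Applying it to cheap: c=3→18, h=8→23, e=5→20, a=1→16, p=16→31.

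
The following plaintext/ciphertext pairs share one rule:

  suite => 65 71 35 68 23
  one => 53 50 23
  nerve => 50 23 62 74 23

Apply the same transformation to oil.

53 35 44

s(#19)→65 and u(#21)→71: differences scale by 3, so n = 3·pos + 8. With a=1..z=26, the number is 3·pos + 8.
On oil: o=15→53, i=9→35, l=12→44.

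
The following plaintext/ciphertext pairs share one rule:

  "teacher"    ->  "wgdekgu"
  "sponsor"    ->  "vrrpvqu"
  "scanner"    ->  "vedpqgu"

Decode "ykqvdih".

vintage

The shifts repeat in a cycle of length 2: positions 0,1,… shift by +3, +2, then the pattern repeats.
Reversing it on ykqvdih: y−3=v, k−2=i, q−3=n, v−2=t, d−3=a, i−2=g, h−3=e.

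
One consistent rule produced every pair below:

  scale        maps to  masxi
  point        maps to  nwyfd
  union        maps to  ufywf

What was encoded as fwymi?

s(18)→m(12) and c(2)→a(0) fit y≡17x+18 (mod 26); the inverse of 17 mod 26 is 23. Treating letters as 0–25, the rule is x ↦ 17x + 18 (mod 26).
Decoding fwymi: f(5)→23·(5−18)≡13=n; w(22)→23·(22−18)≡14=o; y(24)→23·(24−18)≡8=i; m(12)→23·(12−18)≡18=s; i(8)→23·(8−18)≡4=e (all mod 26).

noise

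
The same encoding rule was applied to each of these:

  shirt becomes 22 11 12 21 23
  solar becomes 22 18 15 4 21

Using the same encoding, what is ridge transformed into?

s is letter #19 and maps to 22: an offset of 3. Each letter is replaced by its alphabet position (a=1..z=26) + 3.
Applying it to ridge: r=18→21, i=9→12, d=4→7, g=7→10, e=5→8.

21 12 7 10 8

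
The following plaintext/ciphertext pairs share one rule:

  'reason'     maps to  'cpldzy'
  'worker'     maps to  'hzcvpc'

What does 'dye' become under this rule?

Compare letters: r→c is +11, e→p is +11, a→l is +11 — a constant shift. Every letter moves 11 places later in the alphabet, wrapping around z→a.
On dye: d+11=o, y+11=j, e+11=p.

ojp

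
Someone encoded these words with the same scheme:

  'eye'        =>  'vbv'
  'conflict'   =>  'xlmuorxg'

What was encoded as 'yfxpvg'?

This is the alphabet-reversal cipher (Atbash): a becomes z, b becomes y, etc.
Reversing it on yfxpvg: y↔b, f↔u, x↔c, p↔k, v↔e, g↔t.

bucket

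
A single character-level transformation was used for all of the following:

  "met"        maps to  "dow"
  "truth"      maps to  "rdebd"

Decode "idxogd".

The output letters match the input read backwards, each shifted +10: met reversed is tem. The word is reversed, then every letter is shifted forward by 10.
Reversing it on idxogd: shift back: i−10=y, d−10=t, x−10=n, o−10=e, g−10=w, d−10=t → ytnewt; then reverse → twenty.

twenty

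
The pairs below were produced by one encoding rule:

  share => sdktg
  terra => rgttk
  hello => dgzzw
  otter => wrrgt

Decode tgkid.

reach

s(18)→s(18) and h(7)→d(3) fit y≡25x+10 (mod 26); the inverse of 25 mod 26 is 25. This is an affine cipher: with a=0,…,z=25, each position x becomes (25x+10) mod 26.
Decoding tgkid: t(19)→25·(19−10)≡17=r; g(6)→25·(6−10)≡4=e; k(10)→25·(10−10)≡0=a; i(8)→25·(8−10)≡2=c; d(3)→25·(3−10)≡7=h (all mod 26).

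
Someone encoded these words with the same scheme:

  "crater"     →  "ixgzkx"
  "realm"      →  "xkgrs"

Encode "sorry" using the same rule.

yuxxe

Compare letters: c→i is +6, r→x is +6, a→g is +6 — a constant shift. It's a constant shift of +6 (ROT6).
For sorry: s+6=y, o+6=u, r+6=x, r+6=x, y+6=e.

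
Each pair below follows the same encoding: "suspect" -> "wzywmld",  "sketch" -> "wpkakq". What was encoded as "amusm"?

In suspect: s→w is +4, u→z is +5, s→y is +6, p→w is +7 — the shift increases by 1 each position. Letter i (0-indexed) is shifted by i+4, so successive shifts are 4, 5, 6, ….
Reversing it on amusm: a−4=w, m−5=h, u−6=o, s−7=l, m−8=e.

whole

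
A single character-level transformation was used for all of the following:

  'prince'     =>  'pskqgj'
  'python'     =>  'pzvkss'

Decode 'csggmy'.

credit

In prince: p→p is +0, r→s is +1, i→k is +2, n→q is +3 — the shift increases by 1 each position. Each letter shifts forward by its position index (0, 1, 2, …) — the shift grows by one for each successive letter.
Decoding csggmy: c−0=c, s−1=r, g−2=e, g−3=d, m−4=i, y−5=t.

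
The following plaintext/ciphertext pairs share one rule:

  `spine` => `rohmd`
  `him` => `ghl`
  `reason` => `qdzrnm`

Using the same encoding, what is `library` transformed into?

khaqzqx

Each letter is shifted forward by 25 in the alphabet (a Caesar shift of +25).
On library: l+25=k, i+25=h, b+25=a, r+25=q, a+25=z, r+25=q, y+25=x.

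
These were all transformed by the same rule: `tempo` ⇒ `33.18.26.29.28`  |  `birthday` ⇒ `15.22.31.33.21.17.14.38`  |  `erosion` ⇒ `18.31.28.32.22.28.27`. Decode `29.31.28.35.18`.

prove

The number is (letter's place in the alphabet, a=1) + 13.
Reversing it on 29.31.28.35.18: 29→(29−13)÷1=16=p, 31→(31−13)÷1=18=r, 28→(28−13)÷1=15=o, 35→(35−13)÷1=22=v, 18→(18−13)÷1=5=e.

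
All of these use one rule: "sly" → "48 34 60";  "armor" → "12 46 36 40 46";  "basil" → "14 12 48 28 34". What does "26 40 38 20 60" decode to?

honey

s(#19)→48 and l(#12)→34: differences scale by 2, so n = 2·pos + 10. Each letter becomes 2×(its alphabet position, a=1..z=26) + 10.
Reversing it on 26 40 38 20 60: 26→(26−10)÷2=8=h, 40→(40−10)÷2=15=o, 38→(38−10)÷2=14=n, 20→(20−10)÷2=5=e, 60→(60−10)÷2=25=y.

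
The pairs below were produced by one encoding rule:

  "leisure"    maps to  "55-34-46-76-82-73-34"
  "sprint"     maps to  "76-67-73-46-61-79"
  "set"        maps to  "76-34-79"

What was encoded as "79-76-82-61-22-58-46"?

l(#12)→55 and e(#5)→34: differences scale by 3, so n = 3·pos + 19. The formula is n = 3×(alphabet index, a=1) + 19.
Decoding 79-76-82-61-22-58-46: 79→(79−19)÷3=20=t, 76→(76−19)÷3=19=s, 82→(82−19)÷3=21=u, 61→(61−19)÷3=14=n, 22→(22−19)÷3=1=a, 58→(58−19)÷3=13=m, 46→(46−19)÷3=9=i.

tsunami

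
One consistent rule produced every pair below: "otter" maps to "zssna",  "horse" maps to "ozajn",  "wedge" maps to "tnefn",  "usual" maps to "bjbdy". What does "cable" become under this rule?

Each letter's alphabet position (a=0..z=25) is mapped through 9·x+3 mod 26 — an affine cipher.
For cable: c(2)→9·2+3≡21=v; a(0)→9·0+3≡3=d; b(1)→9·1+3≡12=m; l(11)→9·11+3≡24=y; e(4)→9·4+3≡13=n (all mod 26).

vdmyn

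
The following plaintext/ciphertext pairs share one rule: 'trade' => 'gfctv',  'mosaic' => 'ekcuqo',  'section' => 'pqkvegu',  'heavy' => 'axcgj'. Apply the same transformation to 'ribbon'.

pqddkt

The output letters match the input read backwards, each shifted +2: trade reversed is edart. Read the word backwards and shift each letter +2.
For ribbon: reverse → nobbir; then shift: n+2=p, o+2=q, b+2=d, b+2=d, i+2=k, r+2=t.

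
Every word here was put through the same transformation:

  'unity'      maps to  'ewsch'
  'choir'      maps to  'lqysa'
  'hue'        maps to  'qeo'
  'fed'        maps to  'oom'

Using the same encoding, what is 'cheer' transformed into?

lqooa

The rule splits by letter class: vowels +10, consonants +9.
Applying it to cheer: c(cons)+9=l, h(cons)+9=q, e(vowel)+10=o, e(vowel)+10=o, r(cons)+9=a.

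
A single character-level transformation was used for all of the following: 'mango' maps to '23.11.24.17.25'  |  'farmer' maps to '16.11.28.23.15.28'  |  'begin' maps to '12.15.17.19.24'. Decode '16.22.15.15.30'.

fleet

m is letter #13 and maps to 23: an offset of 10. Letters become their 1-based position plus 10 (so a→11, b→12, …).
Decoding 16.22.15.15.30: 16→(16−10)÷1=6=f, 22→(22−10)÷1=12=l, 15→(15−10)÷1=5=e, 15→(15−10)÷1=5=e, 30→(30−10)÷1=20=t.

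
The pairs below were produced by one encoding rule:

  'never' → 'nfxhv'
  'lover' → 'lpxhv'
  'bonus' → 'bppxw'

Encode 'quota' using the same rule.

qvqwe

In never: n→n is +0, e→f is +1, v→x is +2, e→h is +3 — the shift increases by 1 each position. Letter i (0-indexed) is shifted by i+0, so successive shifts are 0, 1, 2, ….
Applying it to quota: q+0=q, u+1=v, o+2=q, t+3=w, a+4=e.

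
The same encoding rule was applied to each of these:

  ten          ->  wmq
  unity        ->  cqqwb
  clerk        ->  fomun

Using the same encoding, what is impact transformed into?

qpsifw

The shift depends on letter class: consonant t→w is +3, but vowel e→m is +8. Vowels shift forward by 8 and consonants shift forward by 3.
Applying it to impact: i(vowel)+8=q, m(cons)+3=p, p(cons)+3=s, a(vowel)+8=i, c(cons)+3=f, t(cons)+3=w.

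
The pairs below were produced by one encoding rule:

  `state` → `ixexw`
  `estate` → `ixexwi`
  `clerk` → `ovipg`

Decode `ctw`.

The output letters match the input read backwards, each shifted +4: state reversed is etats. Read the word backwards and shift each letter +4.
Reversing it on ctw: shift back: c−4=y, t−4=p, w−4=s → yps; then reverse → spy.

spy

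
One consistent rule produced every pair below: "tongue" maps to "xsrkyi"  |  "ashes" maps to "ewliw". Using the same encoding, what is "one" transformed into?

Compare letters: t→x is +4, o→s is +4, n→r is +4 — a constant shift. Every letter moves 4 places later in the alphabet, wrapping around z→a.
Applying it to one: o+4=s, n+4=r, e+4=i.

sri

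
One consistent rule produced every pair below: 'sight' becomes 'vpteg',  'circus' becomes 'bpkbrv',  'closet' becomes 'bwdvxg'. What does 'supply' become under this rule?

Each letter's alphabet position (a=0..z=25) is mapped through 11·x+5 mod 26 — an affine cipher.
On supply: s(18)→11·18+5≡21=v; u(20)→11·20+5≡17=r; p(15)→11·15+5≡14=o; p(15)→11·15+5≡14=o; l(11)→11·11+5≡22=w; y(24)→11·24+5≡9=j (all mod 26).

vroowj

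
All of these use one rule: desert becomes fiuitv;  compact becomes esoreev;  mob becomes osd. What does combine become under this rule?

esodmpi

The shift depends on letter class: consonant d→f is +2, but vowel e→i is +4. The rule splits by letter class: vowels +4, consonants +2.
Applying it to combine: c(cons)+2=e, o(vowel)+4=s, m(cons)+2=o, b(cons)+2=d, i(vowel)+4=m, n(cons)+2=p, e(vowel)+4=i.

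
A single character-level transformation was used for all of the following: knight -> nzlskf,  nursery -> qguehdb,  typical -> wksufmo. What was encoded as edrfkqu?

A repeating key of period 2 is used — shifts +3, +12 over and over.
Undoing it on edrfkqu: e−3=b, d−12=r, r−3=o, f−12=t, k−3=h, q−12=e, u−3=r.

brother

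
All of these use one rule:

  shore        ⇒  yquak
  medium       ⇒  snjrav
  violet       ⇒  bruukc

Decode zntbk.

tense

Shifts by position in shore: pos 0: s→y (+6), pos 1: h→q (+9), pos 2: o→u (+6), pos 3: r→a (+9) — repeating every 2. A repeating key of period 2 is used — shifts +6, +9 over and over.
Decoding zntbk: z−6=t, n−9=e, t−6=n, b−9=s, k−6=e.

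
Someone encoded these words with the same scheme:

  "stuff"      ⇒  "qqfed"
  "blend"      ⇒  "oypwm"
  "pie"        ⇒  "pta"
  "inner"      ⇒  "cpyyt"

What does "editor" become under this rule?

czetop

Read the word backwards and shift each letter +11.
Applying it to editor: reverse → rotide; then shift: r+11=c, o+11=z, t+11=e, i+11=t, d+11=o, e+11=p.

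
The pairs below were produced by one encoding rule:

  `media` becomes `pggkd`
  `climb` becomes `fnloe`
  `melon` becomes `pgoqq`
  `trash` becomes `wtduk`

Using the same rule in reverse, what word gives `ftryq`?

crown

The shifts repeat in a cycle of length 2: positions 0,1,… shift by +3, +2, then the pattern repeats.
Undoing it on ftryq: f−3=c, t−2=r, r−3=o, y−2=w, q−3=n.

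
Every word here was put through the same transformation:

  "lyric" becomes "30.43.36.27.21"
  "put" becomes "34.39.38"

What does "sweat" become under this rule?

l is letter #12 and maps to 30: an offset of 18. Each letter is replaced by its alphabet position (a=1..z=26) + 18.
Applying it to sweat: s=19→37, w=23→41, e=5→23, a=1→19, t=20→38.

37.41.23.19.38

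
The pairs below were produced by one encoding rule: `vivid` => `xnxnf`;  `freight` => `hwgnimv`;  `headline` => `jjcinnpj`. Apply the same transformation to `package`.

Shifts by position in vivid: pos 0: v→x (+2), pos 1: i→n (+5), pos 2: v→x (+2), pos 3: i→n (+5) — repeating every 2. It's a Vigenère-style cipher with numeric key [2,5]: position i shifts by key[i mod 2].
On package: p+2=r, a+5=f, c+2=e, k+5=p, a+2=c, g+5=l, e+2=g.

rfepclg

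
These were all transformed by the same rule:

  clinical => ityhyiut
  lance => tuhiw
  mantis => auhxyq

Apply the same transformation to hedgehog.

rwpkwrok

c(2)→i(8) and l(11)→t(19) fit y≡7x+20 (mod 26); the inverse of 7 mod 26 is 15. Each letter's alphabet position (a=0..z=25) is mapped through 7·x+20 mod 26 — an affine cipher.
Applying it to hedgehog: h(7)→7·7+20≡17=r; e(4)→7·4+20≡22=w; d(3)→7·3+20≡15=p; g(6)→7·6+20≡10=k; e(4)→7·4+20≡22=w; h(7)→7·7+20≡17=r; o(14)→7·14+20≡14=o; g(6)→7·6+20≡10=k (all mod 26).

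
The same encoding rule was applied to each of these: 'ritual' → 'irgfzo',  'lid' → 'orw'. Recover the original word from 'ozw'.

lad

Each pair mirrors across the alphabet (r↔i, i↔r, t↔g): positions sum to 25. Each letter is replaced by its mirror in the alphabet: a↔z, b↔y, c↔x, and so on (the Atbash cipher).
Reversing it on ozw: o↔l, z↔a, w↔d.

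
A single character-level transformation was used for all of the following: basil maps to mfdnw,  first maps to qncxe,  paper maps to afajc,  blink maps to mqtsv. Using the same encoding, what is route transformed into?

Shifts by position in basil: pos 0: b→m (+11), pos 1: a→f (+5), pos 2: s→d (+11), pos 3: i→n (+5) — repeating every 2. A repeating key of period 2 is used — shifts +11, +5 over and over.
On route: r+11=c, o+5=t, u+11=f, t+5=y, e+11=p.

ctfyp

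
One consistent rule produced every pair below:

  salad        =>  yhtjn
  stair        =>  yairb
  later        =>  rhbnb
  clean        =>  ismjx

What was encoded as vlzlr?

perch

In salad: s→y is +6, a→h is +7, l→t is +8, a→j is +9 — the shift increases by 1 each position. Each letter shifts forward by (position + 6), i.e. 6, 7, 8, … — the shift grows by one for each successive letter.
Undoing it on vlzlr: v−6=p, l−7=e, z−8=r, l−9=c, r−10=h.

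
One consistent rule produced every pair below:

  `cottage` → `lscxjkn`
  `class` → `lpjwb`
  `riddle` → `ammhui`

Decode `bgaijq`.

Shifts by position in cottage: pos 0: c→l (+9), pos 1: o→s (+4), pos 2: t→c (+9), pos 3: t→x (+4) — repeating every 2. The shifts repeat in a cycle of length 2: positions 0,1,… shift by +9, +4, then the pattern repeats.
Undoing it on bgaijq: b−9=s, g−4=c, a−9=r, i−4=e, j−9=a, q−4=m.

scream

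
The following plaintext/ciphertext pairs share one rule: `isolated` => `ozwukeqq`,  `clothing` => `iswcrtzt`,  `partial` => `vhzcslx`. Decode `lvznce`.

forest

Each letter shifts forward by (position + 6), i.e. 6, 7, 8, … — the shift grows by one for each successive letter.
Reversing it on lvznce: l−6=f, v−7=o, z−8=r, n−9=e, c−10=s, e−11=t.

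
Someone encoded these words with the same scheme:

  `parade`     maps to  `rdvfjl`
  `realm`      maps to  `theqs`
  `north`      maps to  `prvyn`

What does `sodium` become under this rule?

urhnat

In parade: p→r is +2, a→d is +3, r→v is +4, a→f is +5 — the shift increases by 1 each position. Letter i (0-indexed) is shifted by i+2, so successive shifts are 2, 3, 4, ….
For sodium: s+2=u, o+3=r, d+4=h, i+5=n, u+6=a, m+7=t.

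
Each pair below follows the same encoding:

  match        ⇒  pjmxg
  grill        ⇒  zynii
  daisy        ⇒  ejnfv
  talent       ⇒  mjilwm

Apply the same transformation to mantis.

pjwmnf

m(12)→p(15) and a(0)→j(9) fit y≡7x+9 (mod 26); the inverse of 7 mod 26 is 15. Treating letters as 0–25, the rule is x ↦ 7x + 9 (mod 26).
Applying it to mantis: m(12)→7·12+9≡15=p; a(0)→7·0+9≡9=j; n(13)→7·13+9≡22=w; t(19)→7·19+9≡12=m; i(8)→7·8+9≡13=n; s(18)→7·18+9≡5=f (all mod 26).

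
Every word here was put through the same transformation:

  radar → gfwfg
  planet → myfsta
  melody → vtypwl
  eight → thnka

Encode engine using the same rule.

r(17)→g(6) and a(0)→f(5) fit y≡23x+5 (mod 26); the inverse of 23 mod 26 is 17. This is an affine cipher: with a=0,…,z=25, each position x becomes (23x+5) mod 26.
On engine: e(4)→23·4+5≡19=t; n(13)→23·13+5≡18=s; g(6)→23·6+5≡13=n; i(8)→23·8+5≡7=h; n(13)→23·13+5≡18=s; e(4)→23·4+5≡19=t (all mod 26).

tsnhst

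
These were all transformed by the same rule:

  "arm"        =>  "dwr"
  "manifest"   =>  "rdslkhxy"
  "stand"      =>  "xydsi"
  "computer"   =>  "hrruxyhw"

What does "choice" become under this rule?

Vowels shift forward by 3 and consonants shift forward by 5.
On choice: c(cons)+5=h, h(cons)+5=m, o(vowel)+3=r, i(vowel)+3=l, c(cons)+5=h, e(vowel)+3=h.

hmrlhh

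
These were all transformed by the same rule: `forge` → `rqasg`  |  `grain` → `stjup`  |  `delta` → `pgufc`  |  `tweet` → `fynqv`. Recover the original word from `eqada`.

Shifts by position in forge: pos 0: f→r (+12), pos 1: o→q (+2), pos 2: r→a (+9), pos 3: g→s (+12), pos 4: e→g (+2) — repeating every 3. The shifts repeat in a cycle of length 3: positions 0,1,… shift by +12, +2, +9, then the pattern repeats.
Undoing it on eqada: e−12=s, q−2=o, a−9=r, d−12=r, a−2=y.

sorry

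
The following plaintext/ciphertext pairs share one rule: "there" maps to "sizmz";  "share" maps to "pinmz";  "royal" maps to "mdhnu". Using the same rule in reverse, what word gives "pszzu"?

t(19)→s(18) and h(7)→i(8) fit y≡3x+13 (mod 26); the inverse of 3 mod 26 is 9. Treating letters as 0–25, the rule is x ↦ 3x + 13 (mod 26).
Undoing it on pszzu: p(15)→9·(15−13)≡18=s; s(18)→9·(18−13)≡19=t; z(25)→9·(25−13)≡4=e; z(25)→9·(25−13)≡4=e; u(20)→9·(20−13)≡11=l (all mod 26).

steel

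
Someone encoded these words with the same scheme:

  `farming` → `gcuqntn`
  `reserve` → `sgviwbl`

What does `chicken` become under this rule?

In farming: f→g is +1, a→c is +2, r→u is +3, m→q is +4 — the shift increases by 1 each position. The shift increases by 1 at each position, starting from +1: 1, 2, 3, ….
On chicken: c+1=d, h+2=j, i+3=l, c+4=g, k+5=p, e+6=k, n+7=u.

djlgpku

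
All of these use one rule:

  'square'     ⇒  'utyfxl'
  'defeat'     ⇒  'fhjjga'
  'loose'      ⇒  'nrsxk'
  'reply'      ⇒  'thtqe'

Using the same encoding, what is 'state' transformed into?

In square: s→u is +2, q→t is +3, u→y is +4, a→f is +5 — the shift increases by 1 each position. Letter i (0-indexed) is shifted by i+2, so successive shifts are 2, 3, 4, ….
On state: s+2=u, t+3=w, a+4=e, t+5=y, e+6=k.

uweyk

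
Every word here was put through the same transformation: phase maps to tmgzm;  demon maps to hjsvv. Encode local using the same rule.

In phase: p→t is +4, h→m is +5, a→g is +6, s→z is +7 — the shift increases by 1 each position. Letter i (0-indexed) is shifted by i+4, so successive shifts are 4, 5, 6, ….
For local: l+4=p, o+5=t, c+6=i, a+7=h, l+8=t.

ptiht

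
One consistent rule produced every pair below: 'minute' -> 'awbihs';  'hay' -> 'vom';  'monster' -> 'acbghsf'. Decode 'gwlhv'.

sixth

Compare letters: m→a is +14, i→w is +14, n→b is +14 — a constant shift. It's a constant shift of +14 (ROT14).
Undoing it on gwlhv: g−14=s, w−14=i, l−14=x, h−14=t, v−14=h.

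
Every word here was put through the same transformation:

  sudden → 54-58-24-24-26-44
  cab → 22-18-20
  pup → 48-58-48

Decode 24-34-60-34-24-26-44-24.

s(#19)→54 and u(#21)→58: differences scale by 2, so n = 2·pos + 16. Each letter becomes 2×(its alphabet position, a=1..z=26) + 16.
Undoing it on 24-34-60-34-24-26-44-24: 24→(24−16)÷2=4=d, 34→(34−16)÷2=9=i, 60→(60−16)÷2=22=v, 34→(34−16)÷2=9=i, 24→(24−16)÷2=4=d, 26→(26−16)÷2=5=e, 44→(44−16)÷2=14=n, 24→(24−16)÷2=4=d.

dividend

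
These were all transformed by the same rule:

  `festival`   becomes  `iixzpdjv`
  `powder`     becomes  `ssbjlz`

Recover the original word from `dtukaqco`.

appetite

Each letter shifts forward by (position + 3), i.e. 3, 4, 5, … — the shift grows by one for each successive letter.
Undoing it on dtukaqco: d−3=a, t−4=p, u−5=p, k−6=e, a−7=t, q−8=i, c−9=t, o−10=e.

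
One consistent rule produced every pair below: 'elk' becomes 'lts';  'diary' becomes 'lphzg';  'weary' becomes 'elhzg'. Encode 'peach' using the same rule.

Two shifts are in play — +7 for a/e/i/o/u, +8 for every other letter.
On peach: p(cons)+8=x, e(vowel)+7=l, a(vowel)+7=h, c(cons)+8=k, h(cons)+8=p.

xlhkp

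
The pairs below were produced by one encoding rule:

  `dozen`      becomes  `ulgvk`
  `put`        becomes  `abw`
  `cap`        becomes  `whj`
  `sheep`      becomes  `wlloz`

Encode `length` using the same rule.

The word is reversed, then every letter is shifted forward by 7.
For length: reverse → htgnel; then shift: h+7=o, t+7=a, g+7=n, n+7=u, e+7=l, l+7=s.

oanuls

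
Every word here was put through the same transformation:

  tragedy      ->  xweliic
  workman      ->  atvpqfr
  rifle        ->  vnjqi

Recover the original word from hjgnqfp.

decimal

The shifts repeat in a cycle of length 2: positions 0,1,… shift by +4, +5, then the pattern repeats.
Decoding hjgnqfp: h−4=d, j−5=e, g−4=c, n−5=i, q−4=m, f−5=a, p−4=l.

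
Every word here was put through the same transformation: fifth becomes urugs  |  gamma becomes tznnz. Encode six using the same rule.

hrc

Each letter is replaced by its mirror in the alphabet: a↔z, b↔y, c↔x, and so on (the Atbash cipher).
For six: s↔h, i↔r, x↔c.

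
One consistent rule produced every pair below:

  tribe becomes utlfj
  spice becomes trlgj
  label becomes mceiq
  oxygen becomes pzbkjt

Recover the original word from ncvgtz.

Each letter shifts forward by (position + 1), i.e. 1, 2, 3, … — the shift grows by one for each successive letter.
Decoding ncvgtz: n−1=m, c−2=a, v−3=s, g−4=c, t−5=o, z−6=t.

mascot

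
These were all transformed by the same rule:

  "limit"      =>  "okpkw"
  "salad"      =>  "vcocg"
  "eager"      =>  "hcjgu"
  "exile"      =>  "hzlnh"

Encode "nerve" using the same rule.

Shifts by position in limit: pos 0: l→o (+3), pos 1: i→k (+2), pos 2: m→p (+3), pos 3: i→k (+2) — repeating every 2. It's a Vigenère-style cipher with numeric key [3,2]: position i shifts by key[i mod 2].
For nerve: n+3=q, e+2=g, r+3=u, v+2=x, e+3=h.

qguxh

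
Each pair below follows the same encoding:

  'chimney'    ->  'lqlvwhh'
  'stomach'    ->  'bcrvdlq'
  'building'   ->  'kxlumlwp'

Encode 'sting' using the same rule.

Two shifts are in play — +3 for a/e/i/o/u, +9 for every other letter.
For sting: s(cons)+9=b, t(cons)+9=c, i(vowel)+3=l, n(cons)+9=w, g(cons)+9=p.

bclwp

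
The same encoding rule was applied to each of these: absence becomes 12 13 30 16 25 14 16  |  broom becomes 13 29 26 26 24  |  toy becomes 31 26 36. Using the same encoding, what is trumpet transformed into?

a is letter #1 and maps to 12: an offset of 11. Letters become their 1-based position plus 11 (so a→12, b→13, …).
On trumpet: t=20→31, r=18→29, u=21→32, m=13→24, p=16→27, e=5→16, t=20→31.

31 29 32 24 27 16 31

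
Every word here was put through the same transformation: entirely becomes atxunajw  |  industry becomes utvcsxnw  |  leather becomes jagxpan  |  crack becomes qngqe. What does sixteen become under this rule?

e(4)→a(0) and n(13)→t(19) fit y≡5x+6 (mod 26); the inverse of 5 mod 26 is 21. Treating letters as 0–25, the rule is x ↦ 5x + 6 (mod 26).
Applying it to sixteen: s(18)→5·18+6≡18=s; i(8)→5·8+6≡20=u; x(23)→5·23+6≡17=r; t(19)→5·19+6≡23=x; e(4)→5·4+6≡0=a; e(4)→5·4+6≡0=a; n(13)→5·13+6≡19=t (all mod 26).

surxaat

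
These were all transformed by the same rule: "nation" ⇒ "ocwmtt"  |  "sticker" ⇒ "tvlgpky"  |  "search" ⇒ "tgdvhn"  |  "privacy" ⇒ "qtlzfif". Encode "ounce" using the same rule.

pwqgj

In nation: n→o is +1, a→c is +2, t→w is +3, i→m is +4 — the shift increases by 1 each position. Each letter shifts forward by (position + 1), i.e. 1, 2, 3, … — the shift grows by one for each successive letter.
For ounce: o+1=p, u+2=w, n+3=q, c+4=g, e+5=j.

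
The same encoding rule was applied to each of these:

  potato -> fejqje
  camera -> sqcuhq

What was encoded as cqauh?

Compare letters: p→f is +16, o→e is +16, t→j is +16 — a constant shift. It's a constant shift of +16 (ROT16).
Reversing it on cqauh: c−16=m, q−16=a, a−16=k, u−16=e, h−16=r.

maker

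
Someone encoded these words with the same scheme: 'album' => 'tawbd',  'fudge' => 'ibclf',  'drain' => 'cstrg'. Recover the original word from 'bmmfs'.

upper

Each letter's alphabet position (a=0..z=25) is mapped through 3·x+19 mod 26 — an affine cipher.
Undoing it on bmmfs: b(1)→9·(1−19)≡20=u; m(12)→9·(12−19)≡15=p; m(12)→9·(12−19)≡15=p; f(5)→9·(5−19)≡4=e; s(18)→9·(18−19)≡17=r (all mod 26).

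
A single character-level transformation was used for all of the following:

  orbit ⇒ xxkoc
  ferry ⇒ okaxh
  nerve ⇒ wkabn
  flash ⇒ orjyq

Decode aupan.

Shifts by position in orbit: pos 0: o→x (+9), pos 1: r→x (+6), pos 2: b→k (+9), pos 3: i→o (+6) — repeating every 2. The shifts repeat in a cycle of length 2: positions 0,1,… shift by +9, +6, then the pattern repeats.
Decoding aupan: a−9=r, u−6=o, p−9=g, a−6=u, n−9=e.

rogue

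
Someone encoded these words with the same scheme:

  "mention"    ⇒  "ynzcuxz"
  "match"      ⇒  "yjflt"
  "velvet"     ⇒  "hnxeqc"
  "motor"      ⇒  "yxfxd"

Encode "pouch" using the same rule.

bxglt

Shifts by position in mention: pos 0: m→y (+12), pos 1: e→n (+9), pos 2: n→z (+12), pos 3: t→c (+9) — repeating every 2. It's a Vigenère-style cipher with numeric key [12,9]: position i shifts by key[i mod 2].
For pouch: p+12=b, o+9=x, u+12=g, c+9=l, h+12=t.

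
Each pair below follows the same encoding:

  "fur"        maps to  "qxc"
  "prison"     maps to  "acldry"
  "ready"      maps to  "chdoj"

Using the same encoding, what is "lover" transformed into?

wrghc

The shift depends on letter class: consonant f→q is +11, but vowel u→x is +3. The rule splits by letter class: vowels +3, consonants +11.
On lover: l(cons)+11=w, o(vowel)+3=r, v(cons)+11=g, e(vowel)+3=h, r(cons)+11=c.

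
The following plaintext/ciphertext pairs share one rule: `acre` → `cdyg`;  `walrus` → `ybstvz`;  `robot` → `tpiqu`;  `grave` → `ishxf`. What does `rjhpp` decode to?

Shifts by position in acre: pos 0: a→c (+2), pos 1: c→d (+1), pos 2: r→y (+7), pos 3: e→g (+2) — repeating every 3. A repeating key of period 3 is used — shifts +2, +1, +7 over and over.
Undoing it on rjhpp: r−2=p, j−1=i, h−7=a, p−2=n, p−1=o.

piano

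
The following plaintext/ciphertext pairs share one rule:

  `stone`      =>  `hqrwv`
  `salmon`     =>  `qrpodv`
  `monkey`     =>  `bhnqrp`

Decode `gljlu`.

rigid

The output letters match the input read backwards, each shifted +3: stone reversed is enots. The word is reversed, then every letter is shifted forward by 3.
Reversing it on gljlu: shift back: g−3=d, l−3=i, j−3=g, l−3=i, u−3=r → digir; then reverse → rigid.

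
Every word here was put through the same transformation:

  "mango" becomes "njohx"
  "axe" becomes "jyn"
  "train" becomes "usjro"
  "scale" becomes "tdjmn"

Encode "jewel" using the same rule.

The shift depends on letter class: consonant m→n is +1, but vowel a→j is +9. Vowels shift forward by 9 and consonants shift forward by 1.
Applying it to jewel: j(cons)+1=k, e(vowel)+9=n, w(cons)+1=x, e(vowel)+9=n, l(cons)+1=m.

knxnm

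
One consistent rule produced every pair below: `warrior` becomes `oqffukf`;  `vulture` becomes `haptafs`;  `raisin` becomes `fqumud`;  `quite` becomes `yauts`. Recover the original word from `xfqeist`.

bracket

w(22)→o(14) and a(0)→q(16) fit y≡7x+16 (mod 26); the inverse of 7 mod 26 is 15. Each letter's alphabet position (a=0..z=25) is mapped through 7·x+16 mod 26 — an affine cipher.
Decoding xfqeist: x(23)→15·(23−16)≡1=b; f(5)→15·(5−16)≡17=r; q(16)→15·(16−16)≡0=a; e(4)→15·(4−16)≡2=c; i(8)→15·(8−16)≡10=k; s(18)→15·(18−16)≡4=e; t(19)→15·(19−16)≡19=t (all mod 26).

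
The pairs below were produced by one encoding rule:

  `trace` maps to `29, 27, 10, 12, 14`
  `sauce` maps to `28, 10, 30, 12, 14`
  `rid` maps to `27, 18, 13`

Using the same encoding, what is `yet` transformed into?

Letters become their 1-based position plus 9 (so a→10, b→11, …).
On yet: y=25→34, e=5→14, t=20→29.

34, 14, 29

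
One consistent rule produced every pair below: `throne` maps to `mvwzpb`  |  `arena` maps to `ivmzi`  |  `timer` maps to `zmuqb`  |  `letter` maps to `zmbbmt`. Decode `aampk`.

The output letters match the input read backwards, each shifted +8: throne reversed is enorht. Two steps: reverse the string, then apply a Caesar shift of +8.
Reversing it on aampk: shift back: a−8=s, a−8=s, m−8=e, p−8=h, k−8=c → ssehc; then reverse → chess.

chess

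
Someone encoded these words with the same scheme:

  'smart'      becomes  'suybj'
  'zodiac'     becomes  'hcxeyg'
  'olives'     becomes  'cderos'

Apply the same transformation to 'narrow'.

s(18)→s(18) and m(12)→u(20) fit y≡17x+24 (mod 26); the inverse of 17 mod 26 is 23. This is an affine cipher: with a=0,…,z=25, each position x becomes (17x+24) mod 26.
For narrow: n(13)→17·13+24≡11=l; a(0)→17·0+24≡24=y; r(17)→17·17+24≡1=b; r(17)→17·17+24≡1=b; o(14)→17·14+24≡2=c; w(22)→17·22+24≡8=i (all mod 26).

lybbci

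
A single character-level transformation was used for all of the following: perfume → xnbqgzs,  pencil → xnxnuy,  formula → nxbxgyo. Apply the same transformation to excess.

mgmpef

The shift increases by 1 at each position, starting from +8: 8, 9, 10, ….
Applying it to excess: e+8=m, x+9=g, c+10=m, e+11=p, s+12=e, s+13=f.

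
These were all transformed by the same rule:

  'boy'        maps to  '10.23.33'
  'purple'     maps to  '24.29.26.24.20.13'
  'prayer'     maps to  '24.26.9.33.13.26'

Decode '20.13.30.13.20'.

level

Letters become their 1-based position plus 8 (so a→9, b→10, …).
Reversing it on 20.13.30.13.20: 20→(20−8)÷1=12=l, 13→(13−8)÷1=5=e, 30→(30−8)÷1=22=v, 13→(13−8)÷1=5=e, 20→(20−8)÷1=12=l.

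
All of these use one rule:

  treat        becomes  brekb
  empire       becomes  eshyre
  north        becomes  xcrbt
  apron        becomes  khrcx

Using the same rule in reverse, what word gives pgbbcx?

button

t(19)→b(1) and r(17)→r(17) fit y≡5x+10 (mod 26); the inverse of 5 mod 26 is 21. This is an affine cipher: with a=0,…,z=25, each position x becomes (5x+10) mod 26.
Decoding pgbbcx: p(15)→21·(15−10)≡1=b; g(6)→21·(6−10)≡20=u; b(1)→21·(1−10)≡19=t; b(1)→21·(1−10)≡19=t; c(2)→21·(2−10)≡14=o; x(23)→21·(23−10)≡13=n (all mod 26).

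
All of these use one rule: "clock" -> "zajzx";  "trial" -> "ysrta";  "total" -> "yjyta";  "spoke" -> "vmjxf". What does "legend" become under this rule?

aflfgc

c(2)→z(25) and l(11)→a(0) fit y≡3x+19 (mod 26); the inverse of 3 mod 26 is 9. This is an affine cipher: with a=0,…,z=25, each position x becomes (3x+19) mod 26.
Applying it to legend: l(11)→3·11+19≡0=a; e(4)→3·4+19≡5=f; g(6)→3·6+19≡11=l; e(4)→3·4+19≡5=f; n(13)→3·13+19≡6=g; d(3)→3·3+19≡2=c (all mod 26).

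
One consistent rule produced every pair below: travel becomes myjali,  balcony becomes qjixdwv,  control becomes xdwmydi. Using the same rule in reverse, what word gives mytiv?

t(19)→m(12) and r(17)→y(24) fit y≡7x+9 (mod 26); the inverse of 7 mod 26 is 15. This is an affine cipher: with a=0,…,z=25, each position x becomes (7x+9) mod 26.
Reversing it on mytiv: m(12)→15·(12−9)≡19=t; y(24)→15·(24−9)≡17=r; t(19)→15·(19−9)≡20=u; i(8)→15·(8−9)≡11=l; v(21)→15·(21−9)≡24=y (all mod 26).

truly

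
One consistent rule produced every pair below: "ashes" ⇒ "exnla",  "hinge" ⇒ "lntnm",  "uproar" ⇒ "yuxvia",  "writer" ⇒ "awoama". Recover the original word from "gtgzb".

coast

In ashes: a→e is +4, s→x is +5, h→n is +6, e→l is +7 — the shift increases by 1 each position. Each letter shifts forward by (position + 4), i.e. 4, 5, 6, … — the shift grows by one for each successive letter.
Reversing it on gtgzb: g−4=c, t−5=o, g−6=a, z−7=s, b−8=t.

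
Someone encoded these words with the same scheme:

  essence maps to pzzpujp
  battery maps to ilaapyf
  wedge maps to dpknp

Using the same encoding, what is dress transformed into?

The shift depends on letter class: consonant s→z is +7, but vowel e→p is +11. Vowels shift forward by 11 and consonants shift forward by 7.
On dress: d(cons)+7=k, r(cons)+7=y, e(vowel)+11=p, s(cons)+7=z, s(cons)+7=z.

kypzz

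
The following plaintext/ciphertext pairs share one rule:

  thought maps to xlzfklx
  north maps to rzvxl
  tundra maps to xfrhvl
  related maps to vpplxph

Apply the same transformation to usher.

fwlpv

The shift depends on letter class: consonant t→x is +4, but vowel o→z is +11. Two shifts are in play — +11 for a/e/i/o/u, +4 for every other letter.
Applying it to usher: u(vowel)+11=f, s(cons)+4=w, h(cons)+4=l, e(vowel)+11=p, r(cons)+4=v.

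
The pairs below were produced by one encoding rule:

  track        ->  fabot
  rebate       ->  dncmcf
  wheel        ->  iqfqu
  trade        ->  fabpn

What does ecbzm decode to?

Shifts by position in track: pos 0: t→f (+12), pos 1: r→a (+9), pos 2: a→b (+1), pos 3: c→o (+12), pos 4: k→t (+9) — repeating every 3. The shifts repeat in a cycle of length 3: positions 0,1,… shift by +12, +9, +1, then the pattern repeats.
Decoding ecbzm: e−12=s, c−9=t, b−1=a, z−12=n, m−9=d.

stand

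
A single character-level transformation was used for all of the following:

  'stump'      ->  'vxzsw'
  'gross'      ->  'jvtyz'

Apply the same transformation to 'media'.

In stump: s→v is +3, t→x is +4, u→z is +5, m→s is +6 — the shift increases by 1 each position. The shift increases by 1 at each position, starting from +3: 3, 4, 5, ….
Applying it to media: m+3=p, e+4=i, d+5=i, i+6=o, a+7=h.

piioh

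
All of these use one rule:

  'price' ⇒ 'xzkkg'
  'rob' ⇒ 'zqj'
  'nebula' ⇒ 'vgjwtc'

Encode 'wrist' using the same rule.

The shift depends on letter class: consonant p→x is +8, but vowel i→k is +2. The rule splits by letter class: vowels +2, consonants +8.
For wrist: w(cons)+8=e, r(cons)+8=z, i(vowel)+2=k, s(cons)+8=a, t(cons)+8=b.

ezkab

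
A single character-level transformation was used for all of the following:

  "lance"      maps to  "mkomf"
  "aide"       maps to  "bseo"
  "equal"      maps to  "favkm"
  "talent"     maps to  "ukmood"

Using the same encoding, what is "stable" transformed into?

tdblmo

Shifts by position in lance: pos 0: l→m (+1), pos 1: a→k (+10), pos 2: n→o (+1), pos 3: c→m (+10) — repeating every 2. It's a Vigenère-style cipher with numeric key [1,10]: position i shifts by key[i mod 2].
For stable: s+1=t, t+10=d, a+1=b, b+10=l, l+1=m, e+10=o.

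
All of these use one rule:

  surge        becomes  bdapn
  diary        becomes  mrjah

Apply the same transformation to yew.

Compare letters: s→b is +9, u→d is +9, r→a is +9 — a constant shift. It's a constant shift of +9 (ROT9).
On yew: y+9=h, e+9=n, w+9=f.

hnf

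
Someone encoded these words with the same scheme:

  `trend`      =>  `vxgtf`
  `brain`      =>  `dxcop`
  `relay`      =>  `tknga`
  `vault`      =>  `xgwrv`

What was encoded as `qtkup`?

Shifts by position in trend: pos 0: t→v (+2), pos 1: r→x (+6), pos 2: e→g (+2), pos 3: n→t (+6) — repeating every 2. It's a Vigenère-style cipher with numeric key [2,6]: position i shifts by key[i mod 2].
Reversing it on qtkup: q−2=o, t−6=n, k−2=i, u−6=o, p−2=n.

onion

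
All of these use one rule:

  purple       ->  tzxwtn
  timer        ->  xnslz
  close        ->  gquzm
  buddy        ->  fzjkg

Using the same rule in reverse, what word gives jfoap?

faith

In purple: p→t is +4, u→z is +5, r→x is +6, p→w is +7 — the shift increases by 1 each position. Each letter shifts forward by (position + 4), i.e. 4, 5, 6, … — the shift grows by one for each successive letter.
Reversing it on jfoap: j−4=f, f−5=a, o−6=i, a−7=t, p−8=h.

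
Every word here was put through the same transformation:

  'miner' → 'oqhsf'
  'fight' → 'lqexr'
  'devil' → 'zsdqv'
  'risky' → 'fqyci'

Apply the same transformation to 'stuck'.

yrkgc

m(12)→o(14) and i(8)→q(16) fit y≡19x+20 (mod 26); the inverse of 19 mod 26 is 11. This is an affine cipher: with a=0,…,z=25, each position x becomes (19x+20) mod 26.
On stuck: s(18)→19·18+20≡24=y; t(19)→19·19+20≡17=r; u(20)→19·20+20≡10=k; c(2)→19·2+20≡6=g; k(10)→19·10+20≡2=c (all mod 26).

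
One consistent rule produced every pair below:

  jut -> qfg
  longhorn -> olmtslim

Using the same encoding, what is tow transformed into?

gld

Each pair mirrors across the alphabet (j↔q, u↔f, t↔g): positions sum to 25. Letters are reflected about the middle of the alphabet (position → 25−position): Atbash.
Applying it to tow: t↔g, o↔l, w↔d.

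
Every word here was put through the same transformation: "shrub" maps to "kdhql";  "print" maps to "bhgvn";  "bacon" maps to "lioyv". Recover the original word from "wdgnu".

Each letter's alphabet position (a=0..z=25) is mapped through 3·x+8 mod 26 — an affine cipher.
Reversing it on wdgnu: w(22)→9·(22−8)≡22=w; d(3)→9·(3−8)≡7=h; g(6)→9·(6−8)≡8=i; n(13)→9·(13−8)≡19=t; u(20)→9·(20−8)≡4=e (all mod 26).

white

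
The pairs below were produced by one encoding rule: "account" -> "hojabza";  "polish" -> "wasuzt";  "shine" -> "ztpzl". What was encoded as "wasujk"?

Shifts by position in account: pos 0: a→h (+7), pos 1: c→o (+12), pos 2: c→j (+7), pos 3: o→a (+12) — repeating every 2. A repeating key of period 2 is used — shifts +7, +12 over and over.
Reversing it on wasujk: w−7=p, a−12=o, s−7=l, u−12=i, j−7=c, k−12=y.

policy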